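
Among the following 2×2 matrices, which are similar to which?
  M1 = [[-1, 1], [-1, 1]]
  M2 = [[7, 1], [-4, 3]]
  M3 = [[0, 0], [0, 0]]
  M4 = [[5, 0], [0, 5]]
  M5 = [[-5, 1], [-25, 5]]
4 classes: {M1, M5}, {M2}, {M3}, {M4}

Characteristic polynomials: χ_{M1} = x^2, χ_{M2} = (x - 5)^2, χ_{M3} = x^2, χ_{M4} = (x - 5)^2, χ_{M5} = x^2.

{M1, M5}: invariant factors x^2.

{M2}: invariant factors (x - 5)^2.

{M3}: invariant factors x, x.

{M4}: invariant factors x - 5, x - 5.

Matrices are similar if and only if their invariant-factor lists agree; the partition into similarity classes is {M1, M5}, {M2}, {M3}, {M4}.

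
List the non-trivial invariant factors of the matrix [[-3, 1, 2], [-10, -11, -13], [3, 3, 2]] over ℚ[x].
(x + 4)^3

The Jordan structure of A has elementary divisors (x + 4)^3. Arranging the block sizes at each eigenvalue in decreasing order and taking row products gives the invariant factors.

Invariant factors (smallest first, each dividing the next): (x + 4)^3.

Check: the last factor (x + 4)^3 is the minimal polynomial, and the product (x + 4)^3 is the characteristic polynomial.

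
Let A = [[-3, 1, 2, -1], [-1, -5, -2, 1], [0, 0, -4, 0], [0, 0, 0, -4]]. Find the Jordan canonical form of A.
The characteristic polynomial is det(xI - A) = (x + 4)^4, so the eigenvalues are -4 (algebraic multiplicity 4).

For λ = -4: rank(A + 4I) = 1, rank((A + 4I)^2) = 0. The eigenspace has dimension 4 - 1 = 3, so there are 3 Jordan blocks; the rank sequence gives block sizes [2, 1, 1].

Assembling the blocks gives the Jordan form J above.

J = [[-4, 1, 0, 0], [0, -4, 0, 0], [0, 0, -4, 0], [0, 0, 0, -4]]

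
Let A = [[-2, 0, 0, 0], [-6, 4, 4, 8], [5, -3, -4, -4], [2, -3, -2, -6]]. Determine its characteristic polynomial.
χ_A(x) = (x + 2)^4

xI - A = [[x + 2, 0, 0, 0], [6, x - 4, -4, -8], [-5, 3, x + 4, 4], [-2, 3, 2, x + 6]].

Expanding det(xI - A) along the first row:
det(xI - A) = + (x + 2)·det([[x - 4, -4, -8], [3, x + 4, 4], [3, 2, x + 6]]) - (0)·det([[6, -4, -8], [-5, x + 4, 4], [-2, 2, x + 6]]) + (0)·det([[6, x - 4, -8], [-5, 3, 4], [-2, 3, x + 6]]) - (0)·det([[6, x - 4, -4], [-5, 3, x + 4], [-2, 3, 2]]).

Evaluating gives χ_A(x) = x^4 + 8x^3 + 24x^2 + 32x + 16 = (x + 2)^4.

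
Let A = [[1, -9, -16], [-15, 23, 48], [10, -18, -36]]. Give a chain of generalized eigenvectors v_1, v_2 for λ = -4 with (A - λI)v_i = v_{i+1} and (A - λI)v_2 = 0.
We seek v_1 ∈ ker((A + 4I)^2) \ ker(A + 4I), then set v_{i+1} = (A + 4I) v_i.

One such chain is v_1 = [[3, -2, 2]]^T, v_2 = [[1, -3, 2]]^T. Check: (A + 4I) v_2 = [[0, 0, 0]]^T = 0.

v_1 = [[3, -2, 2]]^T, v_2 = [[1, -3, 2]]^T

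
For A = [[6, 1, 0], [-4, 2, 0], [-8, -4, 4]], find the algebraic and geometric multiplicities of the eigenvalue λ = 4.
The characteristic polynomial is (x - 4)^3, so the factor x - 4 appears with exponent 3: the algebraic multiplicity is 3.

rank(A - 4I) = 1, so the eigenspace has dimension 3 - 1 = 2: the geometric multiplicity is 2.

Since 2 < 3, A is not diagonalizable.

algebraic multiplicity 3, geometric multiplicity 2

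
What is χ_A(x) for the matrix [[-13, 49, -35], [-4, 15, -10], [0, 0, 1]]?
χ_A(x) = (x - 1)^3

xI - A = [[x + 13, -49, 35], [4, x - 15, 10], [0, 0, x - 1]].

Expanding det(xI - A) along the first row:
det(xI - A) = + (x + 13)·det([[x - 15, 10], [0, x - 1]]) - (-49)·det([[4, 10], [0, x - 1]]) + (35)·det([[4, x - 15], [0, 0]]).

Evaluating gives χ_A(x) = x^3 - 3x^2 + 3x - 1 = (x - 1)^3.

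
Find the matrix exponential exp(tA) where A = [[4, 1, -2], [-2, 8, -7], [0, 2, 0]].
A has Jordan form J = [[4, 1, 0], [0, 4, 1], [0, 0, 4]] with A = PJP^{-1}, so e^{tA} = P e^{tJ} P^{-1}.

For a Jordan block J_k(λ), e^{tJ_k(λ)} = e^{λt} · (I + tN + t^2 N^2/2! + ... + t^{k-1} N^{k-1}/(k-1)!) where N is the nilpotent superdiagonal part.

Assembling the blocks and conjugating back gives the entries of e^{tA} as shown above.

e^{tA} = [[(1 - t^2)*e^{4*t}, t*e^{4*t}, t*(t - 4)*e^{4*t}/2], [2*t*(-2*t - 1)*e^{4*t}, (4*t + 1)*e^{4*t}, t*(2*t - 7)*e^{4*t}], [-2*t^2*e^{4*t}, 2*t*e^{4*t}, (t^2 - 4*t + 1)*e^{4*t}]]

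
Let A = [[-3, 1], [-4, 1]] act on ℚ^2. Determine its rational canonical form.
R = [[0, -1], [1, -2]]

The invariant factors of A (the non-unit diagonal entries of the Smith normal form of xI - A over ℚ[x]) are (x + 1)^2, each dividing the next. The characteristic polynomial is their product, (x + 1)^2.

The rational canonical form is the block-diagonal matrix of companion matrices C(f_i):
R = [[0, -1], [1, -2]].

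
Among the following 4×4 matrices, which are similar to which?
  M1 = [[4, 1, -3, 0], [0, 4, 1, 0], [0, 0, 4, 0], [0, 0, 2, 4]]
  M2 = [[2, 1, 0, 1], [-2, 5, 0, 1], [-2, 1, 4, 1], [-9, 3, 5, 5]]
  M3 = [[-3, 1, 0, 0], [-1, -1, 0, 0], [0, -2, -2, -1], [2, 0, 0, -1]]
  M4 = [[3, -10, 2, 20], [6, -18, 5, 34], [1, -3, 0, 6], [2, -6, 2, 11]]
3 classes: {M1, M2}, {M3}, {M4}

Characteristic polynomials: χ_{M1} = (x - 4)^4, χ_{M2} = (x - 4)^4, χ_{M3} = (x + 1)(x + 2)^3, χ_{M4} = (x + 1)^4.

{M1, M2}: invariant factors x - 4, (x - 4)^3.

{M3}: invariant factors x + 2, (x + 1)(x + 2)^2.

{M4}: invariant factors x + 1, (x + 1)^3.

Matrices are similar if and only if their invariant-factor lists agree; the partition into similarity classes is {M1, M2}, {M3}, {M4}.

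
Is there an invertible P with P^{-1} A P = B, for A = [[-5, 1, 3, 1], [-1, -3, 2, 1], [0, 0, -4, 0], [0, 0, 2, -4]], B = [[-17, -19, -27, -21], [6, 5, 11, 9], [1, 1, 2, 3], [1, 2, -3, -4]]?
No.

trace(A) = -16 but trace(B) = -14. The trace is a similarity invariant, so A and B are not similar.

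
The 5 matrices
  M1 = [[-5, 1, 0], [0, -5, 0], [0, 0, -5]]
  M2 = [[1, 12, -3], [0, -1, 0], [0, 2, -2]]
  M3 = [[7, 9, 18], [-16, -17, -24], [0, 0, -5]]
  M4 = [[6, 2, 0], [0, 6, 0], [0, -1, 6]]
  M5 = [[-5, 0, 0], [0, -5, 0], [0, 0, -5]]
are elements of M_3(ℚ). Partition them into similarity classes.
Characteristic polynomials: χ_{M1} = (x + 5)^3, χ_{M2} = (x - 1)(x + 1)(x + 2), χ_{M3} = (x + 5)^3, χ_{M4} = (x - 6)^3, χ_{M5} = (x + 5)^3.

{M1, M3}: invariant factors x + 5, (x + 5)^2.

{M2}: invariant factors (x - 1)(x + 1)(x + 2).

{M4}: invariant factors x - 6, (x - 6)^2.

{M5}: invariant factors x + 5, x + 5, x + 5.

Matrices are similar if and only if their invariant-factor lists agree; the partition into similarity classes is {M1, M3}, {M2}, {M4}, {M5}.

4 classes: {M1, M3}, {M2}, {M4}, {M5}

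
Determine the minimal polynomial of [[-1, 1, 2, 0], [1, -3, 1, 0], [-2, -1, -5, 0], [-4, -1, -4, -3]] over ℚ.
m_A(x) = (x + 3)^3

The characteristic polynomial factors as (x + 3)^4. The minimal polynomial is ∏(x - λ)^{k_λ} where k_λ is the size of the largest Jordan block at λ.

For λ = -3: rank(A + 3I) = 2, and the largest Jordan block has size 3 (the smallest k with rank((A + 3I)^k) = rank((A + 3I)^(k+1))).

So m_A(x) = (x + 3)^3.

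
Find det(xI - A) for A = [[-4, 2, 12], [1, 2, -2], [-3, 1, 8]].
χ_A(x) = (x - 2)^3

xI - A = [[x + 4, -2, -12], [-1, x - 2, 2], [3, -1, x - 8]].

Expanding det(xI - A) along the first row:
det(xI - A) = + (x + 4)·det([[x - 2, 2], [-1, x - 8]]) - (-2)·det([[-1, 2], [3, x - 8]]) + (-12)·det([[-1, x - 2], [3, -1]]).

Evaluating gives χ_A(x) = x^3 - 6x^2 + 12x - 8 = (x - 2)^3.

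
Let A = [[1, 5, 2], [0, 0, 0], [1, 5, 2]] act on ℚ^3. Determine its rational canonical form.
The invariant factors of A (the non-unit diagonal entries of the Smith normal form of xI - A over ℚ[x]) are x, x(x - 3), each dividing the next. The characteristic polynomial is their product, x^2(x - 3).

The rational canonical form is the block-diagonal matrix of companion matrices C(f_i):
R = [[0, 0, 0], [0, 0, 0], [0, 1, 3]].

R = [[0, 0, 0], [0, 0, 0], [0, 1, 3]]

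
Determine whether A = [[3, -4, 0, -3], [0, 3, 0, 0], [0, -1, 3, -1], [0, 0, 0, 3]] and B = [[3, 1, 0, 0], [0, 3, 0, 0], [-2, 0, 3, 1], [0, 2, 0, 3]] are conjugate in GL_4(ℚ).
Yes.

Two matrices over a field are similar if and only if they have the same invariant factors.

Both A and B have characteristic polynomial (x - 3)^4 and minimal polynomial (x - 3)^2. Computing further, both have invariant factors (x - 3)^2, (x - 3)^2. Hence A and B are similar.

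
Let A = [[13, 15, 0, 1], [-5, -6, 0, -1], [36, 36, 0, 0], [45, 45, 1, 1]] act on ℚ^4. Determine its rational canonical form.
The invariant factors of A (the non-unit diagonal entries of the Smith normal form of xI - A over ℚ[x]) are (x^2 - 4x - 6)^2, each dividing the next. The characteristic polynomial is their product, (x^2 - 4x - 6)^2.

The rational canonical form is the block-diagonal matrix of companion matrices C(f_i):
R = [[0, 0, 0, -36], [1, 0, 0, -48], [0, 1, 0, -4], [0, 0, 1, 8]].

Note the characteristic polynomial does not split into linear factors over ℚ, so A has no Jordan form over ℚ; the rational canonical form exists over any field.

R = [[0, 0, 0, -36], [1, 0, 0, -48], [0, 1, 0, -4], [0, 0, 1, 8]]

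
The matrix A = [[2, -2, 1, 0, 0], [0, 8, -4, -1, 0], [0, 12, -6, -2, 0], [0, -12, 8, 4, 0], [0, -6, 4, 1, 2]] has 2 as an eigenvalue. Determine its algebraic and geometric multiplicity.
algebraic multiplicity 5, geometric multiplicity 3

The characteristic polynomial is (x - 2)^5, so the factor x - 2 appears with exponent 5: the algebraic multiplicity is 5.

rank(A - 2I) = 2, so the eigenspace has dimension 5 - 2 = 3: the geometric multiplicity is 3.

Since 3 < 5, A is not diagonalizable.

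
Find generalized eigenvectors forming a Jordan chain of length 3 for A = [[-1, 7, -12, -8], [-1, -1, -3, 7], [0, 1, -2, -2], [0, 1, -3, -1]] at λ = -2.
We seek v_1 ∈ ker((A + 2I)^3) \ ker((A + 2I)^2), then set v_{i+1} = (A + 2I) v_i.

One such chain is v_1 = [[5, 2, 1, 1]]^T, v_2 = [[-1, 1, 0, 0]]^T, v_3 = [[6, 2, 1, 1]]^T. Check: (A + 2I) v_3 = [[0, 0, 0, 0]]^T = 0.

v_1 = [[5, 2, 1, 1]]^T, v_2 = [[-1, 1, 0, 0]]^T, v_3 = [[6, 2, 1, 1]]^T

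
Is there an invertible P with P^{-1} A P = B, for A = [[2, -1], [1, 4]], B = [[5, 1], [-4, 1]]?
Two matrices over a field are similar if and only if they have the same invariant factors.

Both A and B have characteristic polynomial (x - 3)^2 and minimal polynomial (x - 3)^2. Computing further, both have invariant factors (x - 3)^2. Hence A and B are similar.

Yes.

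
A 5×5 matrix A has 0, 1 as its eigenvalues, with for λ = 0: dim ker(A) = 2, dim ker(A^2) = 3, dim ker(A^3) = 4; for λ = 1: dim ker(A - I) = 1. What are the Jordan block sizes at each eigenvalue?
λ = 0: successive nullity increments [2, 1, 1] count blocks of size ≥ k; block sizes are [3, 1].
λ = 1: successive nullity increments [1] count blocks of size ≥ k; block sizes are [1].

Jordan blocks: (0, 3), (0, 1), (1, 1)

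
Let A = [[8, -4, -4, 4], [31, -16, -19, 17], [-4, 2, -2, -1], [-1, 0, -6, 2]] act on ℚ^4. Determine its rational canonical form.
The invariant factors of A (the non-unit diagonal entries of the Smith normal form of xI - A over ℚ[x]) are (x^2 + 4x - 2)^2, each dividing the next. The characteristic polynomial is their product, (x^2 + 4x - 2)^2.

The rational canonical form is the block-diagonal matrix of companion matrices C(f_i):
R = [[0, 0, 0, -4], [1, 0, 0, 16], [0, 1, 0, -12], [0, 0, 1, -8]].

Note the characteristic polynomial does not split into linear factors over ℚ, so A has no Jordan form over ℚ; the rational canonical form exists over any field.

R = [[0, 0, 0, -4], [1, 0, 0, 16], [0, 1, 0, -12], [0, 0, 1, -8]]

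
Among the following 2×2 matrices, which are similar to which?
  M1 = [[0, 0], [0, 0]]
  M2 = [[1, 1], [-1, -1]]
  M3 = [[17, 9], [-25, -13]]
Characteristic polynomials: χ_{M1} = x^2, χ_{M2} = x^2, χ_{M3} = (x - 2)^2.

{M1}: invariant factors x, x.

{M2}: invariant factors x^2.

{M3}: invariant factors (x - 2)^2.

Matrices are similar if and only if their invariant-factor lists agree; the partition into similarity classes is {M1}, {M2}, {M3}.

3 classes: {M1}, {M2}, {M3}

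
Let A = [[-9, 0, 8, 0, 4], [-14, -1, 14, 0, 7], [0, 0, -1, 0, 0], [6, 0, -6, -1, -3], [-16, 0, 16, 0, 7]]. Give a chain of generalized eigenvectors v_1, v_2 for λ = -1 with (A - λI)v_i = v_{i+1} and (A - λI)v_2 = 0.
We seek v_1 ∈ ker((A + I)^2) \ ker(A + I), then set v_{i+1} = (A + I) v_i.

One such chain is v_1 = [[1, 2, 0, -1, 3]]^T, v_2 = [[4, 7, 0, -3, 8]]^T. Check: (A + I) v_2 = [[0, 0, 0, 0, 0]]^T = 0.

v_1 = [[1, 2, 0, -1, 3]]^T, v_2 = [[4, 7, 0, -3, 8]]^T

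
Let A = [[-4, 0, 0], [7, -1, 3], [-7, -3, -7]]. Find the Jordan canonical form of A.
The characteristic polynomial is det(xI - A) = (x + 4)^3, so the eigenvalues are -4 (algebraic multiplicity 3).

For λ = -4: rank(A + 4I) = 1, rank((A + 4I)^2) = 0. The eigenspace has dimension 3 - 1 = 2, so there are 2 Jordan blocks; the rank sequence gives block sizes [2, 1].

Assembling the blocks gives the Jordan form J above.

J = [[-4, 1, 0], [0, -4, 0], [0, 0, -4]]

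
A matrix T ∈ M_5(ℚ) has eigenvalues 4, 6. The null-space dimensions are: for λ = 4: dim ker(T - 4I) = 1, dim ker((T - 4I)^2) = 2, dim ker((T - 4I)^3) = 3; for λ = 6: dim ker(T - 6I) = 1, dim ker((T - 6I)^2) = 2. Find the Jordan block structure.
λ = 4: successive nullity increments [1, 1, 1] count blocks of size ≥ k; block sizes are [3].
λ = 6: successive nullity increments [1, 1] count blocks of size ≥ k; block sizes are [2].

Jordan blocks: (4, 3), (6, 2)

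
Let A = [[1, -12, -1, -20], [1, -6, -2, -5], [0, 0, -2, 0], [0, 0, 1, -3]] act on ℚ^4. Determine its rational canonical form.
R = [[0, -6, 0, 0], [1, -5, 0, 0], [0, 0, 0, -6], [0, 0, 1, -5]]

The invariant factors of A (the non-unit diagonal entries of the Smith normal form of xI - A over ℚ[x]) are (x + 2)(x + 3), (x + 2)(x + 3), each dividing the next. The characteristic polynomial is their product, (x + 2)^2(x + 3)^2.

The rational canonical form is the block-diagonal matrix of companion matrices C(f_i):
R = [[0, -6, 0, 0], [1, -5, 0, 0], [0, 0, 0, -6], [0, 0, 1, -5]].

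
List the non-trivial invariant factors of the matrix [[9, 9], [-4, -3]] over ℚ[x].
(x - 3)^2

The Jordan structure of A has elementary divisors (x - 3)^2. Arranging the block sizes at each eigenvalue in decreasing order and taking row products gives the invariant factors.

Invariant factors (smallest first, each dividing the next): (x - 3)^2.

Check: the last factor (x - 3)^2 is the minimal polynomial, and the product (x - 3)^2 is the characteristic polynomial.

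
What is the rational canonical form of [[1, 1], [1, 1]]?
R = [[0, 0], [1, 2]]

The invariant factors of A (the non-unit diagonal entries of the Smith normal form of xI - A over ℚ[x]) are x(x - 2), each dividing the next. The characteristic polynomial is their product, x(x - 2).

The rational canonical form is the block-diagonal matrix of companion matrices C(f_i):
R = [[0, 0], [1, 2]].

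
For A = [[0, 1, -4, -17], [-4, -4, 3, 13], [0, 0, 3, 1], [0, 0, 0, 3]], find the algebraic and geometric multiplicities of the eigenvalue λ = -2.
algebraic multiplicity 2, geometric multiplicity 1

The characteristic polynomial is (x - 3)^2(x + 2)^2, so the factor x + 2 appears with exponent 2: the algebraic multiplicity is 2.

rank(A + 2I) = 3, so the eigenspace has dimension 4 - 3 = 1: the geometric multiplicity is 1.

Since 1 < 2, A is not diagonalizable.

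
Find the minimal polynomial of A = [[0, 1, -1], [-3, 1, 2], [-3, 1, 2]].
m_A(x) = x^2(x - 3)

The characteristic polynomial factors as x^2(x - 3). The minimal polynomial is ∏(x - λ)^{k_λ} where k_λ is the size of the largest Jordan block at λ.

For λ = 0: rank(A) = 2, and the largest Jordan block has size 2 (the smallest k with rank(A^k) = rank(A^(k+1))).
For λ = 3: rank(A - 3I) = 2, and the largest Jordan block has size 1 (the smallest k with rank((A - 3I)^k) = rank((A - 3I)^(k+1))).

So m_A(x) = x^2(x - 3).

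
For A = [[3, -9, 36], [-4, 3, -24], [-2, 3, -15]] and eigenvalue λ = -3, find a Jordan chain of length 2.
v_1 = [[1, 1, 0]]^T, v_2 = [[-3, 2, 1]]^T

We seek v_1 ∈ ker((A + 3I)^2) \ ker(A + 3I), then set v_{i+1} = (A + 3I) v_i.

One such chain is v_1 = [[1, 1, 0]]^T, v_2 = [[-3, 2, 1]]^T. Check: (A + 3I) v_2 = [[0, 0, 0]]^T = 0.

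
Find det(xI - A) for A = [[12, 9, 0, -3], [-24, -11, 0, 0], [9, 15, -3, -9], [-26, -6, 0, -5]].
χ_A(x) = (x - 1)(x + 2)(x + 3)^2

xI - A = [[x - 12, -9, 0, 3], [24, x + 11, 0, 0], [-9, -15, x + 3, 9], [26, 6, 0, x + 5]].

Expanding det(xI - A) along the first row:
det(xI - A) = + (x - 12)·det([[x + 11, 0, 0], [-15, x + 3, 9], [6, 0, x + 5]]) - (-9)·det([[24, 0, 0], [-9, x + 3, 9], [26, 0, x + 5]]) + (0)·det([[24, x + 11, 0], [-9, -15, 9], [26, 6, x + 5]]) - (3)·det([[24, x + 11, 0], [-9, -15, x + 3], [26, 6, 0]]).

Evaluating gives χ_A(x) = x^4 + 7x^3 + 13x^2 - 3x - 18 = (x - 1)(x + 2)(x + 3)^2.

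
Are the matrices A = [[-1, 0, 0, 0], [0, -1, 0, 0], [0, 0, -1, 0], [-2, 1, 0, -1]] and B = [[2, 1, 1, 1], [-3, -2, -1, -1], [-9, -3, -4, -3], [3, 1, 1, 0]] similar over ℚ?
Yes.

Two matrices over a field are similar if and only if they have the same invariant factors.

Both A and B have characteristic polynomial (x + 1)^4 and minimal polynomial (x + 1)^2. Computing further, both have invariant factors x + 1, x + 1, (x + 1)^2. Hence A and B are similar.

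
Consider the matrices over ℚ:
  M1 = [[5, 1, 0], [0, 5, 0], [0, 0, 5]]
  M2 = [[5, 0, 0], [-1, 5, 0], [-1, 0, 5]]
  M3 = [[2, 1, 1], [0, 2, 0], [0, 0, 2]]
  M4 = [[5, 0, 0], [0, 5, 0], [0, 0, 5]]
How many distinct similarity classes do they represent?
Characteristic polynomials: χ_{M1} = (x - 5)^3, χ_{M2} = (x - 5)^3, χ_{M3} = (x - 2)^3, χ_{M4} = (x - 5)^3.

{M1, M2}: invariant factors x - 5, (x - 5)^2.

{M3}: invariant factors x - 2, (x - 2)^2.

{M4}: invariant factors x - 5, x - 5, x - 5.

Matrices are similar if and only if their invariant-factor lists agree; the partition into similarity classes is {M1, M2}, {M3}, {M4}.

3 classes: {M1, M2}, {M3}, {M4}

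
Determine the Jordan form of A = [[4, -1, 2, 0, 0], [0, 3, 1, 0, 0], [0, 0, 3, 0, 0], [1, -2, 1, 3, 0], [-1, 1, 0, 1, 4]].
J = [[3, 1, 0, 0, 0], [0, 3, 1, 0, 0], [0, 0, 3, 0, 0], [0, 0, 0, 4, 0], [0, 0, 0, 0, 4]]

The characteristic polynomial is det(xI - A) = (x - 4)^2(x - 3)^3, so the eigenvalues are 3 (algebraic multiplicity 3), 4 (algebraic multiplicity 2).

For λ = 3: rank(A - 3I) = 4, rank((A - 3I)^2) = 3, rank((A - 3I)^3) = 2. The eigenspace has dimension 5 - 4 = 1, so there is 1 Jordan block; the rank sequence gives block sizes [3].

For λ = 4: rank(A - 4I) = 3. The eigenspace has dimension 5 - 3 = 2, so there are 2 Jordan blocks; the rank sequence gives block sizes [1, 1].

Assembling the blocks gives the Jordan form J above.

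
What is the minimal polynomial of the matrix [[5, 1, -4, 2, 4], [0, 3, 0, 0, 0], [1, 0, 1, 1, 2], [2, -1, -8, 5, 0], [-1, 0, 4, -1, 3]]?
m_A(x) = (x - 5)(x - 3)^2

The characteristic polynomial factors as (x - 5)(x - 3)^4. The minimal polynomial is ∏(x - λ)^{k_λ} where k_λ is the size of the largest Jordan block at λ.

For λ = 3: rank(A - 3I) = 3, and the largest Jordan block has size 2 (the smallest k with rank((A - 3I)^k) = rank((A - 3I)^(k+1))).
For λ = 5: rank(A - 5I) = 4, and the largest Jordan block has size 1 (the smallest k with rank((A - 5I)^k) = rank((A - 5I)^(k+1))).

So m_A(x) = (x - 5)(x - 3)^2.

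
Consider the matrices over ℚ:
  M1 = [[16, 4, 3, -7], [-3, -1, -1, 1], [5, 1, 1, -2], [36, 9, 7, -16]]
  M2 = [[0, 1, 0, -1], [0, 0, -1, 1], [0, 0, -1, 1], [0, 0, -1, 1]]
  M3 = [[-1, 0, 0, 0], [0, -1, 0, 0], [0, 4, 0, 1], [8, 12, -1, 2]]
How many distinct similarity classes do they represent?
Characteristic polynomials: χ_{M1} = (x - 1)^2(x + 1)^2, χ_{M2} = x^4, χ_{M3} = (x - 1)^2(x + 1)^2.

{M1}: invariant factors (x - 1)^2(x + 1)^2.

{M2}: invariant factors x^2, x^2.

{M3}: invariant factors x + 1, (x - 1)^2(x + 1).

Matrices are similar if and only if their invariant-factor lists agree; the partition into similarity classes is {M1}, {M2}, {M3}.

3 classes: {M1}, {M2}, {M3}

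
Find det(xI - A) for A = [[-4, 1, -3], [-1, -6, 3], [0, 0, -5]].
xI - A = [[x + 4, -1, 3], [1, x + 6, -3], [0, 0, x + 5]].

Expanding det(xI - A) along the first row:
det(xI - A) = + (x + 4)·det([[x + 6, -3], [0, x + 5]]) - (-1)·det([[1, -3], [0, x + 5]]) + (3)·det([[1, x + 6], [0, 0]]).

Evaluating gives χ_A(x) = x^3 + 15x^2 + 75x + 125 = (x + 5)^3.

χ_A(x) = (x + 5)^3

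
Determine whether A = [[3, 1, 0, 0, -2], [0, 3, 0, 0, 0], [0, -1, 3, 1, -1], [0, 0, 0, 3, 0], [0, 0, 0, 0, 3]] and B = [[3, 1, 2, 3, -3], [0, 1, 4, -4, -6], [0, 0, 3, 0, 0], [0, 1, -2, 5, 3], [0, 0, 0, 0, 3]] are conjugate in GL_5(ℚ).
Both have characteristic polynomial (x - 3)^5, but the minimal polynomial of A is (x - 3)^2 while the minimal polynomial of B is (x - 3)^3. The minimal polynomial is a similarity invariant, so A and B are not similar.

No.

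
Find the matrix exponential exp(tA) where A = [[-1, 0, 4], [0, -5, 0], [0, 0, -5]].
e^{tA} = [[e^{-t}, 0, (e^{4*t} - 1)*e^{-5*t}], [0, e^{-5*t}, 0], [0, 0, e^{-5*t}]]

A has Jordan form J = [[-5, 0, 0], [0, -5, 0], [0, 0, -1]] with A = PJP^{-1}, so e^{tA} = P e^{tJ} P^{-1}.

For a Jordan block J_k(λ), e^{tJ_k(λ)} = e^{λt} · (I + tN + t^2 N^2/2! + ... + t^{k-1} N^{k-1}/(k-1)!) where N is the nilpotent superdiagonal part.

Assembling the blocks and conjugating back gives the entries of e^{tA} as shown above.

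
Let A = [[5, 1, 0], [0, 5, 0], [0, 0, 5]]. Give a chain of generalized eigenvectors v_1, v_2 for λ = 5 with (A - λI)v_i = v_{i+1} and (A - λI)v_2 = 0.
v_1 = [[0, 1, 0]]^T, v_2 = [[1, 0, 0]]^T

We seek v_1 ∈ ker((A - 5I)^2) \ ker(A - 5I), then set v_{i+1} = (A - 5I) v_i.

One such chain is v_1 = [[0, 1, 0]]^T, v_2 = [[1, 0, 0]]^T. Check: (A - 5I) v_2 = [[0, 0, 0]]^T = 0.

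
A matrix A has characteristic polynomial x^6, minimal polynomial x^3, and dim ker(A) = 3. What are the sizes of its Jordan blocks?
λ = 0: algebraic multiplicity 6 (exponent in χ_A), largest block size 3 (exponent in m_A), 3 blocks (geometric multiplicity). These force block sizes [3, 2, 1].

Jordan blocks: (0, 3), (0, 2), (0, 1)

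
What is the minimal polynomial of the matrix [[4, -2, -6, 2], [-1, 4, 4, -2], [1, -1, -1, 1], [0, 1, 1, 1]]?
The characteristic polynomial factors as (x - 2)^4. The minimal polynomial is ∏(x - λ)^{k_λ} where k_λ is the size of the largest Jordan block at λ.

For λ = 2: rank(A - 2I) = 2, and the largest Jordan block has size 2 (the smallest k with rank((A - 2I)^k) = rank((A - 2I)^(k+1))).

So m_A(x) = (x - 2)^2.

m_A(x) = (x - 2)^2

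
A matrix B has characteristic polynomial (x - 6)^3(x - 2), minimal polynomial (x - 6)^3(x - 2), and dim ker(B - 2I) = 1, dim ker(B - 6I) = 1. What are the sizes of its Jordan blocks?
Jordan blocks: (2, 1), (6, 3)

λ = 2: algebraic multiplicity 1 (exponent in χ_B), largest block size 1 (exponent in m_B), 1 block (geometric multiplicity). This forces block sizes [1].
λ = 6: algebraic multiplicity 3 (exponent in χ_B), largest block size 3 (exponent in m_B), 1 block (geometric multiplicity). This forces block sizes [3].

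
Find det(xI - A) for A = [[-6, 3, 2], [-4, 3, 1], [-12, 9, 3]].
χ_A(x) = x^3

xI - A = [[x + 6, -3, -2], [4, x - 3, -1], [12, -9, x - 3]].

Expanding det(xI - A) along the first row:
det(xI - A) = + (x + 6)·det([[x - 3, -1], [-9, x - 3]]) - (-3)·det([[4, -1], [12, x - 3]]) + (-2)·det([[4, x - 3], [12, -9]]).

Evaluating gives χ_A(x) = x^3.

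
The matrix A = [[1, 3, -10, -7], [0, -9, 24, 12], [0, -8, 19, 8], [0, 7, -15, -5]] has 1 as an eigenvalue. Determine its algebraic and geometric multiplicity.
The characteristic polynomial is (x - 3)(x - 1)^3, so the factor x - 1 appears with exponent 3: the algebraic multiplicity is 3.

rank(A - I) = 3, so the eigenspace has dimension 4 - 3 = 1: the geometric multiplicity is 1.

Since 1 < 3, A is not diagonalizable.

algebraic multiplicity 3, geometric multiplicity 1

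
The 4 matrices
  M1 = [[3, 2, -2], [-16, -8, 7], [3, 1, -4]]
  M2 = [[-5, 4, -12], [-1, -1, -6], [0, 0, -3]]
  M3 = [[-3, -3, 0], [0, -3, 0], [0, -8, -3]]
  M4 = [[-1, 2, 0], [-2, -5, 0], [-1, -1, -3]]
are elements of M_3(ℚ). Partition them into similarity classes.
2 classes: {M1}, {M2, M3, M4}

Characteristic polynomials: χ_{M1} = (x + 3)^3, χ_{M2} = (x + 3)^3, χ_{M3} = (x + 3)^3, χ_{M4} = (x + 3)^3.

{M1}: invariant factors (x + 3)^3.

{M2, M3, M4}: invariant factors x + 3, (x + 3)^2.

Matrices are similar if and only if their invariant-factor lists agree; the partition into similarity classes is {M1}, {M2, M3, M4}.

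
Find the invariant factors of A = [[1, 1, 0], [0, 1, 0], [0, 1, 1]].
The Jordan structure of A has elementary divisors (x - 1)^2, (x - 1). Arranging the block sizes at each eigenvalue in decreasing order and taking row products gives the invariant factors.

Invariant factors (smallest first, each dividing the next): x - 1, (x - 1)^2.

Check: the last factor (x - 1)^2 is the minimal polynomial, and the product (x - 1)^3 is the characteristic polynomial.

x - 1, (x - 1)^2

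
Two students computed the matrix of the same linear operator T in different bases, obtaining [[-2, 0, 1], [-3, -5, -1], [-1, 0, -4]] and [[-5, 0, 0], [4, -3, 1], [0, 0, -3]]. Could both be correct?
Yes.

Two matrices over a field are similar if and only if they have the same invariant factors.

Both A and B have characteristic polynomial (x + 3)^2(x + 5) and minimal polynomial (x + 3)^2(x + 5). Computing further, both have invariant factors (x + 3)^2(x + 5). Hence A and B are similar.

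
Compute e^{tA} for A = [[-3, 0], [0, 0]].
e^{tA} = [[e^{-3*t}, 0], [0, 1]]

A has Jordan form J = [[-3, 0], [0, 0]] with A = PJP^{-1}, so e^{tA} = P e^{tJ} P^{-1}.

For a Jordan block J_k(λ), e^{tJ_k(λ)} = e^{λt} · (I + tN + t^2 N^2/2! + ... + t^{k-1} N^{k-1}/(k-1)!) where N is the nilpotent superdiagonal part.

Assembling the blocks and conjugating back gives the entries of e^{tA} as shown above.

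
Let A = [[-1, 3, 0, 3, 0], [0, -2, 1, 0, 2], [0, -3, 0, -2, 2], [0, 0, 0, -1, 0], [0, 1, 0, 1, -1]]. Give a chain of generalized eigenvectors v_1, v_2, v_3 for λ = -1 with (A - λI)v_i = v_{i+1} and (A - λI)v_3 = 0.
We seek v_1 ∈ ker((A + I)^3) \ ker((A + I)^2), then set v_{i+1} = (A + I) v_i.

One such chain is v_1 = [[0, 0, 1, 0, 0]]^T, v_2 = [[0, 1, 1, 0, 0]]^T, v_3 = [[3, 0, -2, 0, 1]]^T. Check: (A + I) v_3 = [[0, 0, 0, 0, 0]]^T = 0.

v_1 = [[0, 0, 1, 0, 0]]^T, v_2 = [[0, 1, 1, 0, 0]]^T, v_3 = [[3, 0, -2, 0, 1]]^T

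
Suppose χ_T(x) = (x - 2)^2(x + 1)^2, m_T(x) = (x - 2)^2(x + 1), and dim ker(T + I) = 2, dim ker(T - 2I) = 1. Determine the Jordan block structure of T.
λ = -1: algebraic multiplicity 2 (exponent in χ_T), largest block size 1 (exponent in m_T), 2 blocks (geometric multiplicity). These force block sizes [1, 1].
λ = 2: algebraic multiplicity 2 (exponent in χ_T), largest block size 2 (exponent in m_T), 1 block (geometric multiplicity). This forces block sizes [2].

Jordan blocks: (-1, 1), (-1, 1), (2, 2)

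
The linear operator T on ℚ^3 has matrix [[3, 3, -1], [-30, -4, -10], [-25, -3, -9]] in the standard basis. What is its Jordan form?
The characteristic polynomial is det(xI - A) = (x + 2)(x + 4)^2, so the eigenvalues are -4 (algebraic multiplicity 2), -2 (algebraic multiplicity 1).

For λ = -4: rank(A + 4I) = 2, rank((A + 4I)^2) = 1. The eigenspace has dimension 3 - 2 = 1, so there is 1 Jordan block; the rank sequence gives block sizes [2].

For λ = -2: algebraic multiplicity 1 gives one 1×1 block.

Assembling the blocks gives the Jordan form J above.

J = [[-4, 1, 0], [0, -4, 0], [0, 0, -2]]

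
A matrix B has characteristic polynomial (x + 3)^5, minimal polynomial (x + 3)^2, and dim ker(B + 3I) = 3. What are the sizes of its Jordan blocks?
Jordan blocks: (-3, 2), (-3, 2), (-3, 1)

λ = -3: algebraic multiplicity 5 (exponent in χ_B), largest block size 2 (exponent in m_B), 3 blocks (geometric multiplicity). These force block sizes [2, 2, 1].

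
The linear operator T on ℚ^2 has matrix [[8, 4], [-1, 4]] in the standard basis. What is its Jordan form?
The characteristic polynomial is det(xI - A) = (x - 6)^2, so the eigenvalues are 6 (algebraic multiplicity 2).

For λ = 6: rank(A - 6I) = 1, rank((A - 6I)^2) = 0. The eigenspace has dimension 2 - 1 = 1, so there is 1 Jordan block; the rank sequence gives block sizes [2].

Assembling the blocks gives the Jordan form J above.

J = [[6, 1], [0, 6]]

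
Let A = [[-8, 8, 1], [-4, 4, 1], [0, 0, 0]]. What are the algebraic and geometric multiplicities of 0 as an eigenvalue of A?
The characteristic polynomial is x^2(x + 4), so the factor x appears with exponent 2: the algebraic multiplicity is 2.

rank(A) = 2, so the eigenspace has dimension 3 - 2 = 1: the geometric multiplicity is 1.

Since 1 < 2, A is not diagonalizable.

algebraic multiplicity 2, geometric multiplicity 1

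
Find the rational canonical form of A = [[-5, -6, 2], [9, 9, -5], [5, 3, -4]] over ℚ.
R = [[0, 0, 3], [1, 0, 2], [0, 1, 0]]

The invariant factors of A (the non-unit diagonal entries of the Smith normal form of xI - A over ℚ[x]) are x^3 - 2x - 3, each dividing the next. The characteristic polynomial is their product, x^3 - 2x - 3.

The rational canonical form is the block-diagonal matrix of companion matrices C(f_i):
R = [[0, 0, 3], [1, 0, 2], [0, 1, 0]].

Note the characteristic polynomial does not split into linear factors over ℚ, so A has no Jordan form over ℚ; the rational canonical form exists over any field.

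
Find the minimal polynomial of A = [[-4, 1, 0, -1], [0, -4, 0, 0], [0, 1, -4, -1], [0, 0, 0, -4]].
The characteristic polynomial factors as (x + 4)^4. The minimal polynomial is ∏(x - λ)^{k_λ} where k_λ is the size of the largest Jordan block at λ.

For λ = -4: rank(A + 4I) = 1, and the largest Jordan block has size 2 (the smallest k with rank((A + 4I)^k) = rank((A + 4I)^(k+1))).

So m_A(x) = (x + 4)^2.

m_A(x) = (x + 4)^2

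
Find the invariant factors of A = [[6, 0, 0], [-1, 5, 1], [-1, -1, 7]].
x - 6, (x - 6)^2

The Jordan structure of A has elementary divisors (x - 6)^2, (x - 6). Arranging the block sizes at each eigenvalue in decreasing order and taking row products gives the invariant factors.

Invariant factors (smallest first, each dividing the next): x - 6, (x - 6)^2.

Check: the last factor (x - 6)^2 is the minimal polynomial, and the product (x - 6)^3 is the characteristic polynomial.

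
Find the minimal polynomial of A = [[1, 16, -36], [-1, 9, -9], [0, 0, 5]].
m_A(x) = (x - 5)^2

The characteristic polynomial factors as (x - 5)^3. The minimal polynomial is ∏(x - λ)^{k_λ} where k_λ is the size of the largest Jordan block at λ.

For λ = 5: rank(A - 5I) = 1, and the largest Jordan block has size 2 (the smallest k with rank((A - 5I)^k) = rank((A - 5I)^(k+1))).

So m_A(x) = (x - 5)^2.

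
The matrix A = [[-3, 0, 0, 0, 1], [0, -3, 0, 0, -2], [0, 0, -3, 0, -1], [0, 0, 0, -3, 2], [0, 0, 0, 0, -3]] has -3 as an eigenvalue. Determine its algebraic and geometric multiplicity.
algebraic multiplicity 5, geometric multiplicity 4

The characteristic polynomial is (x + 3)^5, so the factor x + 3 appears with exponent 5: the algebraic multiplicity is 5.

rank(A + 3I) = 1, so the eigenspace has dimension 5 - 1 = 4: the geometric multiplicity is 4.

Since 4 < 5, A is not diagonalizable.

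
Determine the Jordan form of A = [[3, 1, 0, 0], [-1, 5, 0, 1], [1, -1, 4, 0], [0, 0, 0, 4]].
J = [[4, 1, 0, 0], [0, 4, 1, 0], [0, 0, 4, 0], [0, 0, 0, 4]]

The characteristic polynomial is det(xI - A) = (x - 4)^4, so the eigenvalues are 4 (algebraic multiplicity 4).

For λ = 4: rank(A - 4I) = 2, rank((A - 4I)^2) = 1, rank((A - 4I)^3) = 0. The eigenspace has dimension 4 - 2 = 2, so there are 2 Jordan blocks; the rank sequence gives block sizes [3, 1].

Assembling the blocks gives the Jordan form J above.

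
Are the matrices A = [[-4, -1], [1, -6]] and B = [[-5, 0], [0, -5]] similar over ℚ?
Both have characteristic polynomial (x + 5)^2, but the minimal polynomial of A is (x + 5)^2 while the minimal polynomial of B is x + 5. The minimal polynomial is a similarity invariant, so A and B are not similar.

No.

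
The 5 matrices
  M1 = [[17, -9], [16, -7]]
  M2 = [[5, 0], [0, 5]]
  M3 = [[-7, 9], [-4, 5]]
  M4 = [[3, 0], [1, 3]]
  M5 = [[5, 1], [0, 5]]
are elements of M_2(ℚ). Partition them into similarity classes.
4 classes: {M1, M5}, {M2}, {M3}, {M4}

Characteristic polynomials: χ_{M1} = (x - 5)^2, χ_{M2} = (x - 5)^2, χ_{M3} = (x + 1)^2, χ_{M4} = (x - 3)^2, χ_{M5} = (x - 5)^2.

{M1, M5}: invariant factors (x - 5)^2.

{M2}: invariant factors x - 5, x - 5.

{M3}: invariant factors (x + 1)^2.

{M4}: invariant factors (x - 3)^2.

Matrices are similar if and only if their invariant-factor lists agree; the partition into similarity classes is {M1, M5}, {M2}, {M3}, {M4}.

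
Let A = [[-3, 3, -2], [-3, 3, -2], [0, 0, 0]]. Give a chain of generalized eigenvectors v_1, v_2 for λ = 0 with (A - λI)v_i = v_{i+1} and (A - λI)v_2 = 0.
We seek v_1 ∈ ker(A^2) \ ker(A), then set v_{i+1} = A v_i.

One such chain is v_1 = [[-2, -1, 1]]^T, v_2 = [[1, 1, 0]]^T. Check: A v_2 = [[0, 0, 0]]^T = 0.

v_1 = [[-2, -1, 1]]^T, v_2 = [[1, 1, 0]]^T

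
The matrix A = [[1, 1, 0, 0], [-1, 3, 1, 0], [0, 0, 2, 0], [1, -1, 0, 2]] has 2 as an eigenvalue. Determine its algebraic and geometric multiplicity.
The characteristic polynomial is (x - 2)^4, so the factor x - 2 appears with exponent 4: the algebraic multiplicity is 4.

rank(A - 2I) = 2, so the eigenspace has dimension 4 - 2 = 2: the geometric multiplicity is 2.

Since 2 < 4, A is not diagonalizable.

algebraic multiplicity 4, geometric multiplicity 2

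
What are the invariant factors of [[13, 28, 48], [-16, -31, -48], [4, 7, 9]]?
x + 3, (x + 3)^2

The Jordan structure of A has elementary divisors (x + 3)^2, (x + 3). Arranging the block sizes at each eigenvalue in decreasing order and taking row products gives the invariant factors.

Invariant factors (smallest first, each dividing the next): x + 3, (x + 3)^2.

Check: the last factor (x + 3)^2 is the minimal polynomial, and the product (x + 3)^3 is the characteristic polynomial.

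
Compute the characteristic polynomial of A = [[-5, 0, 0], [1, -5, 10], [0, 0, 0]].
xI - A = [[x + 5, 0, 0], [-1, x + 5, -10], [0, 0, x]].

Expanding det(xI - A) along the first row:
det(xI - A) = + (x + 5)·det([[x + 5, -10], [0, x]]) - (0)·det([[-1, -10], [0, x]]) + (0)·det([[-1, x + 5], [0, 0]]).

Evaluating gives χ_A(x) = x^3 + 10x^2 + 25x = x(x + 5)^2.

χ_A(x) = x(x + 5)^2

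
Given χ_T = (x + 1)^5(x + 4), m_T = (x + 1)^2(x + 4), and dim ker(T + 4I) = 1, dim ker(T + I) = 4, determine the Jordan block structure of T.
Jordan blocks: (-4, 1), (-1, 2), (-1, 1), (-1, 1), (-1, 1)

λ = -4: algebraic multiplicity 1 (exponent in χ_T), largest block size 1 (exponent in m_T), 1 block (geometric multiplicity). This forces block sizes [1].
λ = -1: algebraic multiplicity 5 (exponent in χ_T), largest block size 2 (exponent in m_T), 4 blocks (geometric multiplicity). These force block sizes [2, 1, 1, 1].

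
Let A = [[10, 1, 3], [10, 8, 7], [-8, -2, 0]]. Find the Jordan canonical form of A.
J = [[6, 1, 0], [0, 6, 1], [0, 0, 6]]

The characteristic polynomial is det(xI - A) = (x - 6)^3, so the eigenvalues are 6 (algebraic multiplicity 3).

For λ = 6: rank(A - 6I) = 2, rank((A - 6I)^2) = 1, rank((A - 6I)^3) = 0. The eigenspace has dimension 3 - 2 = 1, so there is 1 Jordan block; the rank sequence gives block sizes [3].

Assembling the blocks gives the Jordan form J above.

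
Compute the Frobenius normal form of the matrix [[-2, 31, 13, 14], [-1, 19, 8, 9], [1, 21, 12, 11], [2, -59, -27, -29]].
R = [[0, 0, 0, -20], [1, 0, 0, 4], [0, 1, 0, 25], [0, 0, 1, 0]]

The invariant factors of A (the non-unit diagonal entries of the Smith normal form of xI - A over ℚ[x]) are (x - 5)(x + 1)(x^2 + 4x - 4), each dividing the next. The characteristic polynomial is their product, (x - 5)(x + 1)(x^2 + 4x - 4).

The rational canonical form is the block-diagonal matrix of companion matrices C(f_i):
R = [[0, 0, 0, -20], [1, 0, 0, 4], [0, 1, 0, 25], [0, 0, 1, 0]].

Note the characteristic polynomial does not split into linear factors over ℚ, so A has no Jordan form over ℚ; the rational canonical form exists over any field.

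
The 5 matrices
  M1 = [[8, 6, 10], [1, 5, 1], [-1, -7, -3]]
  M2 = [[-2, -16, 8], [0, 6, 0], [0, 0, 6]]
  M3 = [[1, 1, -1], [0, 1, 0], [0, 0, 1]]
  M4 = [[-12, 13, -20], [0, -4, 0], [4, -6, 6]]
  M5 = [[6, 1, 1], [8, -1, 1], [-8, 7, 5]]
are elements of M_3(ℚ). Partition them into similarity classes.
Characteristic polynomials: χ_{M1} = (x - 6)^2(x + 2), χ_{M2} = (x - 6)^2(x + 2), χ_{M3} = (x - 1)^3, χ_{M4} = (x + 2)(x + 4)^2, χ_{M5} = (x - 6)^2(x + 2).

{M1, M5}: invariant factors (x - 6)^2(x + 2).

{M2}: invariant factors x - 6, (x - 6)(x + 2).

{M3}: invariant factors x - 1, (x - 1)^2.

{M4}: invariant factors (x + 2)(x + 4)^2.

Matrices are similar if and only if their invariant-factor lists agree; the partition into similarity classes is {M1, M5}, {M2}, {M3}, {M4}.

4 classes: {M1, M5}, {M2}, {M3}, {M4}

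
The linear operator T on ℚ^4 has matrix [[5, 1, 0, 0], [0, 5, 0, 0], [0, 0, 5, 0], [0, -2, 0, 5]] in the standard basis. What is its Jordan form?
The characteristic polynomial is det(xI - A) = (x - 5)^4, so the eigenvalues are 5 (algebraic multiplicity 4).

For λ = 5: rank(A - 5I) = 1, rank((A - 5I)^2) = 0. The eigenspace has dimension 4 - 1 = 3, so there are 3 Jordan blocks; the rank sequence gives block sizes [2, 1, 1].

Assembling the blocks gives the Jordan form J above.

J = [[5, 1, 0, 0], [0, 5, 0, 0], [0, 0, 5, 0], [0, 0, 0, 5]]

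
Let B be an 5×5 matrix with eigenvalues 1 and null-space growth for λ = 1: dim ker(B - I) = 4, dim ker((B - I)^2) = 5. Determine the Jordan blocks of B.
Jordan blocks: (1, 2), (1, 1), (1, 1), (1, 1)

λ = 1: successive nullity increments [4, 1] count blocks of size ≥ k; block sizes are [2, 1, 1, 1].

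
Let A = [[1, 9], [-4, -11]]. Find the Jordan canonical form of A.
The characteristic polynomial is det(xI - A) = (x + 5)^2, so the eigenvalues are -5 (algebraic multiplicity 2).

For λ = -5: rank(A + 5I) = 1, rank((A + 5I)^2) = 0. The eigenspace has dimension 2 - 1 = 1, so there is 1 Jordan block; the rank sequence gives block sizes [2].

Assembling the blocks gives the Jordan form J above.

J = [[-5, 1], [0, -5]]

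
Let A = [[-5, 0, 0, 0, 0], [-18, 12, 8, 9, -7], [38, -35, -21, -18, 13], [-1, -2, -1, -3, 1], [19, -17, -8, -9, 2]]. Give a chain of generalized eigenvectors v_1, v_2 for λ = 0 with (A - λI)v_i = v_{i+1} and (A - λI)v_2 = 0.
We seek v_1 ∈ ker(A^2) \ ker(A), then set v_{i+1} = A v_i.

One such chain is v_1 = [[0, -1, 2, 0, 1]]^T, v_2 = [[0, -3, 6, 1, 3]]^T. Check: A v_2 = [[0, 0, 0, 0, 0]]^T = 0.

v_1 = [[0, -1, 2, 0, 1]]^T, v_2 = [[0, -3, 6, 1, 3]]^T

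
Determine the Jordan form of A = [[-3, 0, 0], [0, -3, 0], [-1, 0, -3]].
J = [[-3, 1, 0], [0, -3, 0], [0, 0, -3]]

The characteristic polynomial is det(xI - A) = (x + 3)^3, so the eigenvalues are -3 (algebraic multiplicity 3).

For λ = -3: rank(A + 3I) = 1, rank((A + 3I)^2) = 0. The eigenspace has dimension 3 - 1 = 2, so there are 2 Jordan blocks; the rank sequence gives block sizes [2, 1].

Assembling the blocks gives the Jordan form J above.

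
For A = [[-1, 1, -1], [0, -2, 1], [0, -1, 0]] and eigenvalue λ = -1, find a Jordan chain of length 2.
v_1 = [[1, 1, 0]]^T, v_2 = [[1, -1, -1]]^T

We seek v_1 ∈ ker((A + I)^2) \ ker(A + I), then set v_{i+1} = (A + I) v_i.

One such chain is v_1 = [[1, 1, 0]]^T, v_2 = [[1, -1, -1]]^T. Check: (A + I) v_2 = [[0, 0, 0]]^T = 0.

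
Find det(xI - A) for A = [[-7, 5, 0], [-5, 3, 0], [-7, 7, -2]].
xI - A = [[x + 7, -5, 0], [5, x - 3, 0], [7, -7, x + 2]].

Expanding det(xI - A) along the first row:
det(xI - A) = + (x + 7)·det([[x - 3, 0], [-7, x + 2]]) - (-5)·det([[5, 0], [7, x + 2]]) + (0)·det([[5, x - 3], [7, -7]]).

Evaluating gives χ_A(x) = x^3 + 6x^2 + 12x + 8 = (x + 2)^3.

χ_A(x) = (x + 2)^3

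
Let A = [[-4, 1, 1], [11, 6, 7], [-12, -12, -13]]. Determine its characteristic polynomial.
xI - A = [[x + 4, -1, -1], [-11, x - 6, -7], [12, 12, x + 13]].

Expanding det(xI - A) along the first row:
det(xI - A) = + (x + 4)·det([[x - 6, -7], [12, x + 13]]) - (-1)·det([[-11, -7], [12, x + 13]]) + (-1)·det([[-11, x - 6], [12, 12]]).

Evaluating gives χ_A(x) = x^3 + 11x^2 + 35x + 25 = (x + 1)(x + 5)^2.

χ_A(x) = (x + 1)(x + 5)^2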